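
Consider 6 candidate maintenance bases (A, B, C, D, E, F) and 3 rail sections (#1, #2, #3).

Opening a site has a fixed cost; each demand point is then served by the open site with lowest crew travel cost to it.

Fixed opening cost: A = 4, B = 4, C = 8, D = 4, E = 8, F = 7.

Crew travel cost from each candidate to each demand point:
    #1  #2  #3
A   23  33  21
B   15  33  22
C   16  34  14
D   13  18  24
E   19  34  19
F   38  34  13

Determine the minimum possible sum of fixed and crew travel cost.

Open {D, F}: assign each demand point to its cheapest open site.
  #1→D 13, #2→D 18, #3→F 13
  crew travel cost 44, fixed 11 → total 55.
Compare {C, D}: crew travel cost 45 + fixed 12 = 57.
Compare {D}: crew travel cost 55 + fixed 4 = 59.
Compare {A, D, F}: crew travel cost 44 + fixed 15 = 59.
All other subsets cost ≥ 57. Minimum total cost: 55.

55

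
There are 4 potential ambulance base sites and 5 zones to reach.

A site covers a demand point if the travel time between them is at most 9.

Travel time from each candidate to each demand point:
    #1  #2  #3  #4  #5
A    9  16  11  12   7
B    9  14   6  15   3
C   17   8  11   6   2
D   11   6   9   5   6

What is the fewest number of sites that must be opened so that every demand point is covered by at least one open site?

Coverage sets (demand points within 9 of each site):
  A: {#1, #5}
  B: {#1, #3, #5}
  C: {#2, #4, #5}
  D: {#2, #3, #4, #5}
No single site covers all 5 demand points.
But {A, D} covers everything, so the minimum is 2.

2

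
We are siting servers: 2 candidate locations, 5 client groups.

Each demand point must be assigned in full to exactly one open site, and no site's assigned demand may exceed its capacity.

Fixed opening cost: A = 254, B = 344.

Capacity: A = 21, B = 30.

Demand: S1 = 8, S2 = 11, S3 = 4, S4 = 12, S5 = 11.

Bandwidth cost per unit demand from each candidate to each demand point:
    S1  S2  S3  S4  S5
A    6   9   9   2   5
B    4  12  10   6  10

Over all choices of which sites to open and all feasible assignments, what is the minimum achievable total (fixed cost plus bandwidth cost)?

Open {A, B}; cheapest assignment that respects the capacities:
  A (cap 21, load 16): S3, S4 — cost 4×9 + 12×2 = 60
  B (cap 30, load 30): S1, S2, S5 — cost 8×4 + 11×12 + 11×10 = 274
  Shipping 334, fixed 598 → total 932.
  Any other capacity-feasible assignment to {A, B} ships for at least 334.
Total demand is 46 and no other set of sites has combined capacity ≥ 46, so {A, B} is the only feasible choice of open sites. Minimum: 932.

932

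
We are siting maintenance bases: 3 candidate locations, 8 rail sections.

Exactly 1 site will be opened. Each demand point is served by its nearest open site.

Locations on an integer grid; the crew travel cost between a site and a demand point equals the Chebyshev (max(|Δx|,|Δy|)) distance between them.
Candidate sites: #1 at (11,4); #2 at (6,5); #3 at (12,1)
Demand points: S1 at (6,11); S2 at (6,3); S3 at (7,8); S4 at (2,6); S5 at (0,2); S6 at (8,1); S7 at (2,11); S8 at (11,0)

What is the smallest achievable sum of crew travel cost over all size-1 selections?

36

Open {#2}.
  S1→#2 6, S2→#2 2, S3→#2 3, S4→#2 4, S5→#2 6, S6→#2 4, S7→#2 6, S8→#2 5  ⇒ total 36.
Compare {#1}: total 52.
Compare {#3}: total 60.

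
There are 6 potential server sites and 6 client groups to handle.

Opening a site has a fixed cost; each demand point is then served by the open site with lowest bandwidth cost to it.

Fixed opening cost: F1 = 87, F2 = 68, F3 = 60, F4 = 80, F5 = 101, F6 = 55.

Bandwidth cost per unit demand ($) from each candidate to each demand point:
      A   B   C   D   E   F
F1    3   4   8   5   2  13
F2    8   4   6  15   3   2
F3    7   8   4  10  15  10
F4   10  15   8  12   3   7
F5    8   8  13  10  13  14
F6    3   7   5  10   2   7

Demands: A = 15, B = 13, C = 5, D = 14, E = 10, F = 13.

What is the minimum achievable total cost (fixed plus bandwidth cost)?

398

Open {F1, F2}: assign each demand point to its cheapest open site.
  A→F1 15×3=45, B→F1 13×4=52, C→F2 5×6=30, D→F1 14×5=70, E→F1 10×2=20, F→F2 13×2=26
  bandwidth cost 243, fixed 155 → total 398.
Compare {F2, F6}: bandwidth cost 308 + fixed 123 = 431.
Compare {F1, F6}: bandwidth cost 303 + fixed 142 = 445.
Compare {F1, F2, F3}: bandwidth cost 233 + fixed 215 = 448.
All other subsets cost ≥ 431. Minimum total cost: 398.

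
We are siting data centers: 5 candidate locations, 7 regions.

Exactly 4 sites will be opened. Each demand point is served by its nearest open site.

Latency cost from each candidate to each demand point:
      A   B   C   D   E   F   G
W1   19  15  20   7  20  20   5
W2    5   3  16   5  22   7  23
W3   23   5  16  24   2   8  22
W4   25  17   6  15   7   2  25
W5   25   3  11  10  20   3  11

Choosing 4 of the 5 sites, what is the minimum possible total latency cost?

28

Open {W1, W2, W3, W4}.
  A→W2 5, B→W2 3, C→W4 6, D→W2 5, E→W3 2, F→W4 2, G→W1 5  ⇒ total 28.
Compare {W1, W2, W4, W5}: total 33.
Compare {W1, W2, W3, W5}: total 34.
No size-4 selection does better; minimum is 28.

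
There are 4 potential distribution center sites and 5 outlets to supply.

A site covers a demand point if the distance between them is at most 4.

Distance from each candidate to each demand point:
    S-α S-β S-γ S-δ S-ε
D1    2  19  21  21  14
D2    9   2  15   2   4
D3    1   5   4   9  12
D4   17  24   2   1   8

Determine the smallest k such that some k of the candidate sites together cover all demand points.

Coverage sets (demand points within 4 of each site):
  D1: {S-α}
  D2: {S-β, S-δ, S-ε}
  D3: {S-α, S-γ}
  D4: {S-γ, S-δ}
No single site covers all 5 demand points.
But {D2, D3} covers everything, so the minimum is 2.

2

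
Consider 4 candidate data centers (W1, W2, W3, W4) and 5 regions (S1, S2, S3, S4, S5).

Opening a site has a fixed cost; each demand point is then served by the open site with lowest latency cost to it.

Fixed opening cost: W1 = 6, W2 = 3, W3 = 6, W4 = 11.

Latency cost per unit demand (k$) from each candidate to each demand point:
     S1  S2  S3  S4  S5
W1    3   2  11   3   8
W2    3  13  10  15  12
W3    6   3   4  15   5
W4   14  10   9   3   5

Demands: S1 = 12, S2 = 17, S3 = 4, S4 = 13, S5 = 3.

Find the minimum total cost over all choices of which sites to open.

152

Open {W1, W3}: assign each demand point to its cheapest open site.
  S1→W1 12×3=36, S2→W1 17×2=34, S3→W3 4×4=16, S4→W1 13×3=39, S5→W3 3×5=15
  latency cost 140, fixed 12 → total 152.
Compare {W1, W2, W3}: latency cost 140 + fixed 15 = 155.
Compare {W1, W3, W4}: latency cost 140 + fixed 23 = 163.
Compare {W1, W2, W3, W4}: latency cost 140 + fixed 26 = 166.
All other subsets cost ≥ 155. Minimum total cost: 152.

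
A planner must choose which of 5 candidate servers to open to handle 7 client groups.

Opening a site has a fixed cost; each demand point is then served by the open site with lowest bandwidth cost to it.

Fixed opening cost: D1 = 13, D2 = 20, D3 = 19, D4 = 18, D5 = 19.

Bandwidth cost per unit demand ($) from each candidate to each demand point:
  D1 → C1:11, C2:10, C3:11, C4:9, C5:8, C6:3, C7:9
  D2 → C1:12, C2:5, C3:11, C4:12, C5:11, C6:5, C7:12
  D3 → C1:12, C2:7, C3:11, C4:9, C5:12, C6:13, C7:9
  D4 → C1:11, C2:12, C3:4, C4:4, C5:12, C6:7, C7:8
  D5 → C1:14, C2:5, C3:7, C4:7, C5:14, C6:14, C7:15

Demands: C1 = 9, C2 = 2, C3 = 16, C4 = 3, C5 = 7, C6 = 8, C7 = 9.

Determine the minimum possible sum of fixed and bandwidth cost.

Open {D1, D4}: assign each demand point to its cheapest open site.
  C1→D1 9×11=99, C2→D1 2×10=20, C3→D4 16×4=64, C4→D4 3×4=12, C5→D1 7×8=56, C6→D1 8×3=24, C7→D4 9×8=72
  bandwidth cost 347, fixed 31 → total 378.
Compare {D1, D4, D5}: bandwidth cost 337 + fixed 50 = 387.
Compare {D1, D2, D4}: bandwidth cost 337 + fixed 51 = 388.
Compare {D1, D3, D4}: bandwidth cost 341 + fixed 50 = 391.
All other subsets cost ≥ 387. Minimum total cost: 378.

378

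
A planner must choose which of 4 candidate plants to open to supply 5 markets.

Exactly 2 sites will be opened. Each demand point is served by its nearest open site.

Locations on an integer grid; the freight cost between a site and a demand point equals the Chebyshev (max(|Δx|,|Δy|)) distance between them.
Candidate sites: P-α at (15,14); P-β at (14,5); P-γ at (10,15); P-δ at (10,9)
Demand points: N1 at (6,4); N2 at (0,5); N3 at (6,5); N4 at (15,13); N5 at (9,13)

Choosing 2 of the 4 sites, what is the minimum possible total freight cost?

Open {P-α, P-δ}.
  N1→P-δ 5, N2→P-δ 10, N3→P-δ 4, N4→P-α 1, N5→P-δ 4  ⇒ total 24.
Compare {P-γ, P-δ}: total 26.
Compare {P-β, P-δ}: total 28.
No size-2 selection does better; minimum is 24.

24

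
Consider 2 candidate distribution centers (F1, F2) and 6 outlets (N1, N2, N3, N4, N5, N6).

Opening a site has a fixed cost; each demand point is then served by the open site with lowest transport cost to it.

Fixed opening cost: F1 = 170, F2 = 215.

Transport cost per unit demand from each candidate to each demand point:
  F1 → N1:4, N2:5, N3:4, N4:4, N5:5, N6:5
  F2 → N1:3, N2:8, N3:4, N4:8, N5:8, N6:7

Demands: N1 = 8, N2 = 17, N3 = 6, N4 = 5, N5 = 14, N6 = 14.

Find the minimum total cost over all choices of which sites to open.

Open {F1}: assign each demand point to its cheapest open site.
  N1→F1 8×4=32, N2→F1 17×5=85, N3→F1 6×4=24, N4→F1 5×4=20, N5→F1 14×5=70, N6→F1 14×5=70
  transport cost 301, fixed 170 → total 471.
Compare {F2}: transport cost 434 + fixed 215 = 649.
Compare {F1, F2}: transport cost 293 + fixed 385 = 678.

471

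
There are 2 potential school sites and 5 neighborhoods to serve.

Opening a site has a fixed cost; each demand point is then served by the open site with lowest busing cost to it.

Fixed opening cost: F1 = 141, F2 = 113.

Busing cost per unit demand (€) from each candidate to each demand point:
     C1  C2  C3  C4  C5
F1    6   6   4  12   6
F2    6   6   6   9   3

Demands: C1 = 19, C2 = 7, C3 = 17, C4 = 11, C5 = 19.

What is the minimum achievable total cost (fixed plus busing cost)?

527

Open {F2}: assign each demand point to its cheapest open site.
  C1→F2 19×6=114, C2→F2 7×6=42, C3→F2 17×6=102, C4→F2 11×9=99, C5→F2 19×3=57
  busing cost 414, fixed 113 → total 527.
Compare {F1}: busing cost 470 + fixed 141 = 611.
Compare {F1, F2}: busing cost 380 + fixed 254 = 634.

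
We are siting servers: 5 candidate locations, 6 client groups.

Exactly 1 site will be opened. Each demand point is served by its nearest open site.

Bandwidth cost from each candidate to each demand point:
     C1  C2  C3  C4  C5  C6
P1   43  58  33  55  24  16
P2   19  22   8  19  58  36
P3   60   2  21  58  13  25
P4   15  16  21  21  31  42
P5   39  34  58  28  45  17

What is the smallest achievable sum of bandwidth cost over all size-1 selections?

146

Open {P4}.
  C1→P4 15, C2→P4 16, C3→P4 21, C4→P4 21, C5→P4 31, C6→P4 42  ⇒ total 146.
Compare {P2}: total 162.
Compare {P3}: total 179.
No size-1 selection does better; minimum is 146.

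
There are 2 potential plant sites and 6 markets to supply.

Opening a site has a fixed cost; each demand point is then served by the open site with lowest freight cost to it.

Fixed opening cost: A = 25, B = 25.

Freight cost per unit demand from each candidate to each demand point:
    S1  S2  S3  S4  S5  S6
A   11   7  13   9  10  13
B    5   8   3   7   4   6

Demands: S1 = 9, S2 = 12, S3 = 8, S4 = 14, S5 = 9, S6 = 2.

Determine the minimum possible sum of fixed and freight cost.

Open {B}: assign each demand point to its cheapest open site.
  S1→B 9×5=45, S2→B 12×8=96, S3→B 8×3=24, S4→B 14×7=98, S5→B 9×4=36, S6→B 2×6=12
  freight cost 311, fixed 25 → total 336.
Compare {A, B}: freight cost 299 + fixed 50 = 349.
Compare {A}: freight cost 529 + fixed 25 = 554.

336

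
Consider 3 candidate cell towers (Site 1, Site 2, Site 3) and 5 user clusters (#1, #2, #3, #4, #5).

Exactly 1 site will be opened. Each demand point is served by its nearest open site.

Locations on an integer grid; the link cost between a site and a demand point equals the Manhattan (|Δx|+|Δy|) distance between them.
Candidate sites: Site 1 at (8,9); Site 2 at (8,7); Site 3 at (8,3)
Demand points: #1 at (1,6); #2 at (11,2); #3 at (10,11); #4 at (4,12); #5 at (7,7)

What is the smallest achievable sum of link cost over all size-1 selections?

Open {Site 2}.
  #1→Site 2 8, #2→Site 2 8, #3→Site 2 6, #4→Site 2 9, #5→Site 2 1  ⇒ total 32.
Compare {Site 1}: total 34.
Compare {Site 3}: total 42.

32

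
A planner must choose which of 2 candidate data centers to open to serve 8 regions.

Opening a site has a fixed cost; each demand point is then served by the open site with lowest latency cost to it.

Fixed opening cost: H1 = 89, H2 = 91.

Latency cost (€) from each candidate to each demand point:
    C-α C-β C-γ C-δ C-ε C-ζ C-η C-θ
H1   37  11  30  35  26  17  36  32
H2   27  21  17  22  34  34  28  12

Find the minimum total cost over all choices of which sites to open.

Open {H2}: assign each demand point to its cheapest open site.
  C-α→H2 27, C-β→H2 21, C-γ→H2 17, C-δ→H2 22, C-ε→H2 34, C-ζ→H2 34, C-η→H2 28, C-θ→H2 12
  latency cost 195, fixed 91 → total 286.
Compare {H1}: latency cost 224 + fixed 89 = 313.
Compare {H1, H2}: latency cost 160 + fixed 180 = 340.

286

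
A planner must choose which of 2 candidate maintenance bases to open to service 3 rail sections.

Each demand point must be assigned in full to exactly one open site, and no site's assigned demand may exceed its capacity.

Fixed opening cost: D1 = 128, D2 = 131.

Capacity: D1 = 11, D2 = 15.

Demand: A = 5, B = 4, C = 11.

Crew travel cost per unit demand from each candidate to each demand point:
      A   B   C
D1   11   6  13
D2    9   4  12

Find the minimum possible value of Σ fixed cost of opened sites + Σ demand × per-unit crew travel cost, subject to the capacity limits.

Open {D1, D2}; cheapest assignment that respects the capacities:
  D1 (cap 11, load 5): A — cost 5×11 = 55
  D2 (cap 15, load 15): B, C — cost 4×4 + 11×12 = 148
  Shipping 203, fixed 259 → total 462.
  Any other capacity-feasible assignment to {D1, D2} ships for at least 203.
Total demand is 20 and no other set of sites has combined capacity ≥ 20, so {D1, D2} is the only feasible choice of open sites. Minimum: 462.

462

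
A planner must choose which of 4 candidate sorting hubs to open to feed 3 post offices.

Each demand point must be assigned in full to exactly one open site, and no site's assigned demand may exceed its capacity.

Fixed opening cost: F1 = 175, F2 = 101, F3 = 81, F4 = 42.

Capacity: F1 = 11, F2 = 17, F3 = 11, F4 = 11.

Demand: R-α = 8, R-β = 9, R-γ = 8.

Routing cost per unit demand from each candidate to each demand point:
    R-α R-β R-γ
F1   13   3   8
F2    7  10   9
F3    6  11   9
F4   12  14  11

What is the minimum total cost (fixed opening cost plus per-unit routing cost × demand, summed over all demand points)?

377

Open {F2, F4}; cheapest assignment that respects the capacities:
  F2 (cap 17, load 17): R-α, R-β — cost 8×7 + 9×10 = 146
  F4 (cap 11, load 8): R-γ — cost 8×11 = 88
  Shipping 234, fixed 143 → total 377.
  Any other capacity-feasible assignment to {F2, F4} ships for at least 234.
Compare {F2, F3}: its best feasible assignment gives total 392.
Compare {F1, F2}: its best feasible assignment gives total 431.
Every other set of open sites that can feasibly serve all demand totals ≥ 392 even under its best assignment. Minimum: 377.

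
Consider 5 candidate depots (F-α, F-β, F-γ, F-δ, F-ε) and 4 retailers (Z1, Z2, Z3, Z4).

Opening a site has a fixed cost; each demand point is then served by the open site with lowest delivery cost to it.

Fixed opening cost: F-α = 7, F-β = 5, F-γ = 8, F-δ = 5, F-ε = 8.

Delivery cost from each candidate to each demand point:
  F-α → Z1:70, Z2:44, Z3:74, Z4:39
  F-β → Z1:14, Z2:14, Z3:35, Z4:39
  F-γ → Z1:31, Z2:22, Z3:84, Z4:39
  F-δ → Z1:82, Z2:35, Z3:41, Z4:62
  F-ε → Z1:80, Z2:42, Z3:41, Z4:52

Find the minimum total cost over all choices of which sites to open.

107

Open {F-β}: assign each demand point to its cheapest open site.
  Z1→F-β 14, Z2→F-β 14, Z3→F-β 35, Z4→F-β 39
  delivery cost 102, fixed 5 → total 107.
Compare {F-β, F-δ}: delivery cost 102 + fixed 10 = 112.
Compare {F-α, F-β}: delivery cost 102 + fixed 12 = 114.
Compare {F-β, F-γ}: delivery cost 102 + fixed 13 = 115.
All other subsets cost ≥ 112. Minimum total cost: 107.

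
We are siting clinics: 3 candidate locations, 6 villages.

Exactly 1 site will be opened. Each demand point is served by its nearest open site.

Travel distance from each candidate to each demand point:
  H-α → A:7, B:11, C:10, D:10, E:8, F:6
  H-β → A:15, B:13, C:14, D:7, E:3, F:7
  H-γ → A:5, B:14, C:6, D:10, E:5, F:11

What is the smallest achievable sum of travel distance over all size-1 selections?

51

Open {H-γ}.
  A→H-γ 5, B→H-γ 14, C→H-γ 6, D→H-γ 10, E→H-γ 5, F→H-γ 11  ⇒ total 51.
Compare {H-α}: total 52.
Compare {H-β}: total 59.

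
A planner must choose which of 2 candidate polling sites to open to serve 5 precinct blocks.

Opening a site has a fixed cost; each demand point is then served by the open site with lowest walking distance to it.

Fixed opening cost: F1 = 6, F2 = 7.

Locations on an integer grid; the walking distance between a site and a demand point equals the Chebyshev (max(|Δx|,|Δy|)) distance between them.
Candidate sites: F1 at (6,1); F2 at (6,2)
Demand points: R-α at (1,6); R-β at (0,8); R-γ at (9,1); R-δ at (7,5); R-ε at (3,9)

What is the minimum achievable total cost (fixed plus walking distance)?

Open {F2}: assign each demand point to its cheapest open site.
  R-α→F2 5, R-β→F2 6, R-γ→F2 3, R-δ→F2 3, R-ε→F2 7
  walking distance 24, fixed 7 → total 31.
Compare {F1}: walking distance 27 + fixed 6 = 33.
Compare {F1, F2}: walking distance 24 + fixed 13 = 37.

31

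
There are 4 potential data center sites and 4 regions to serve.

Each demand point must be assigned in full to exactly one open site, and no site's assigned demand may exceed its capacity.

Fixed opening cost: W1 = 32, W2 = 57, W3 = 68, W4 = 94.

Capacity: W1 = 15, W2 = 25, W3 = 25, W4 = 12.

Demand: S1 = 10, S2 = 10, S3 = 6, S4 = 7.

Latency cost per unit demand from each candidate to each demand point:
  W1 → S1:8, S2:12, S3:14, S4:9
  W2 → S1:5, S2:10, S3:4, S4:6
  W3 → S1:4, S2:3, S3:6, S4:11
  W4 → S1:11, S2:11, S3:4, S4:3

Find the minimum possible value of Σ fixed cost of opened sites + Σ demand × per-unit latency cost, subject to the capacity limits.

261

Open {W2, W3}; cheapest assignment that respects the capacities:
  W2 (cap 25, load 13): S3, S4 — cost 6×4 + 7×6 = 66
  W3 (cap 25, load 20): S1, S2 — cost 10×4 + 10×3 = 70
  Shipping 136, fixed 125 → total 261.
  Any other capacity-feasible assignment to {W2, W3} ships for at least 136.
Compare {W1, W2, W3}: its best feasible assignment gives total 293.
Compare {W1, W3}: its best feasible assignment gives total 317.
Every other set of open sites that can feasibly serve all demand totals ≥ 293 even under its best assignment. Minimum: 261.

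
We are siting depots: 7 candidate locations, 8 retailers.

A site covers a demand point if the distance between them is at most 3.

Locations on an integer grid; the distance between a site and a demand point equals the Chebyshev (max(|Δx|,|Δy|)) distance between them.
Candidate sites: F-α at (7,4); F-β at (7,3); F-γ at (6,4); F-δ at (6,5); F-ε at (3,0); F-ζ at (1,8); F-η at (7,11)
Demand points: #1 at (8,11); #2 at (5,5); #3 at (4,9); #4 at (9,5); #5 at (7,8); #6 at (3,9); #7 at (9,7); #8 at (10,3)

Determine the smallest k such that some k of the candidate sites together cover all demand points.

Coverage sets (demand points within 3 of each site):
  F-α: {#2, #4, #7, #8}
  F-β: {#2, #4, #8}
  F-γ: {#2, #4, #7}
  F-δ: {#2, #4, #5, #7}
  F-ε: {}
  F-ζ: {#3, #6}
  F-η: {#1, #3, #5}
No 2 sites suffice: every size-2 union leaves at least one demand point uncovered.
But {F-α, F-ζ, F-η} covers everything, so the minimum is 3.

3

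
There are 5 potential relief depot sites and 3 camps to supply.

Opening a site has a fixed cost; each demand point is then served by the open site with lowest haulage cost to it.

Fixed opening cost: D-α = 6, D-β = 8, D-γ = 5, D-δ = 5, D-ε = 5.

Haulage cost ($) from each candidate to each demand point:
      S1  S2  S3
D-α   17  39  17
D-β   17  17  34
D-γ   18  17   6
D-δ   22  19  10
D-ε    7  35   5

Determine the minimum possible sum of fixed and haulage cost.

Open {D-γ, D-ε}: assign each demand point to its cheapest open site.
  S1→D-ε 7, S2→D-γ 17, S3→D-ε 5
  haulage cost 29, fixed 10 → total 39.
Compare {D-δ, D-ε}: haulage cost 31 + fixed 10 = 41.
Compare {D-β, D-ε}: haulage cost 29 + fixed 13 = 42.
Compare {D-γ, D-δ, D-ε}: haulage cost 29 + fixed 15 = 44.
All other subsets cost ≥ 41. Minimum total cost: 39.

39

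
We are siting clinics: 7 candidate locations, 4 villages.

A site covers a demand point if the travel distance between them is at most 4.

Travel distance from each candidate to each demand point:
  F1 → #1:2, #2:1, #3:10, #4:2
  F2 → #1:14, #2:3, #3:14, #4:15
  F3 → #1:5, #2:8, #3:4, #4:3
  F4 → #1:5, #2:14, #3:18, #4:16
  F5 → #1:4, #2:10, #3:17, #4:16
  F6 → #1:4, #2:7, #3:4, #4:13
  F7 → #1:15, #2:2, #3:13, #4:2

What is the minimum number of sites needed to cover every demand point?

Coverage sets (demand points within 4 of each site):
  F1: {#1, #2, #4}
  F2: {#2}
  F3: {#3, #4}
  F4: {}
  F5: {#1}
  F6: {#1, #3}
  F7: {#2, #4}
No single site covers all 4 demand points.
But {F1, F3} covers everything, so the minimum is 2.

2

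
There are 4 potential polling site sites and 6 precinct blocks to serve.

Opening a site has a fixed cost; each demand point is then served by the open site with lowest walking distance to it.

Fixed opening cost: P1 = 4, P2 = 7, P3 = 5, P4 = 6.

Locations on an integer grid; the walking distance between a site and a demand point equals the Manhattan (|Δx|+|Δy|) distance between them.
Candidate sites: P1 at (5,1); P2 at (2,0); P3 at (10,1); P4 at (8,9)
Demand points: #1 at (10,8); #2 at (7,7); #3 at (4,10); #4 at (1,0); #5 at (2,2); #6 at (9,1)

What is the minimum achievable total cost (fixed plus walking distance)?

Open {P2, P3, P4}: assign each demand point to its cheapest open site.
  #1→P4 3, #2→P4 3, #3→P4 5, #4→P2 1, #5→P2 2, #6→P3 1
  walking distance 15, fixed 18 → total 33.
Compare {P1, P4}: walking distance 24 + fixed 10 = 34.
Compare {P2, P4}: walking distance 22 + fixed 13 = 35.
Compare {P1, P2, P4}: walking distance 18 + fixed 17 = 35.
All other subsets cost ≥ 34. Minimum total cost: 33.

33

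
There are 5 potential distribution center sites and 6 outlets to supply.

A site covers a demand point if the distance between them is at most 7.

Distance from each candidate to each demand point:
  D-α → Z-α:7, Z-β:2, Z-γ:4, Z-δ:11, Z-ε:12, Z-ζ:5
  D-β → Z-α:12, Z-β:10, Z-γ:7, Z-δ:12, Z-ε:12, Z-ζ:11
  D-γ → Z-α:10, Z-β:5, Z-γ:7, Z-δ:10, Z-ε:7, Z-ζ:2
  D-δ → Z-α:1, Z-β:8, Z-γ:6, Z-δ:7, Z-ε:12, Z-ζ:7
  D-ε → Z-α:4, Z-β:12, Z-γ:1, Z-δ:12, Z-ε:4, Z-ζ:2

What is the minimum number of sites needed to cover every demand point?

2

Coverage sets (demand points within 7 of each site):
  D-α: {Z-α, Z-β, Z-γ, Z-ζ}
  D-β: {Z-γ}
  D-γ: {Z-β, Z-γ, Z-ε, Z-ζ}
  D-δ: {Z-α, Z-γ, Z-δ, Z-ζ}
  D-ε: {Z-α, Z-γ, Z-ε, Z-ζ}
No single site covers all 6 demand points.
But {D-γ, D-δ} covers everything, so the minimum is 2.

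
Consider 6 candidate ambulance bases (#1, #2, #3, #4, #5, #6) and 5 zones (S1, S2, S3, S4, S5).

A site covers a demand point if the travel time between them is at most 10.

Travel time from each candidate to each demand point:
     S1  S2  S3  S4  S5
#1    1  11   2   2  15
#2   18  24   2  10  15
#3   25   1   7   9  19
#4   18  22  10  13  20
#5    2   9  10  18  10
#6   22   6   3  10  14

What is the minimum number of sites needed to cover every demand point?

2

Coverage sets (demand points within 10 of each site):
  #1: {S1, S3, S4}
  #2: {S3, S4}
  #3: {S2, S3, S4}
  #4: {S3}
  #5: {S1, S2, S3, S5}
  #6: {S2, S3, S4}
No single site covers all 5 demand points.
But {#1, #5} covers everything, so the minimum is 2.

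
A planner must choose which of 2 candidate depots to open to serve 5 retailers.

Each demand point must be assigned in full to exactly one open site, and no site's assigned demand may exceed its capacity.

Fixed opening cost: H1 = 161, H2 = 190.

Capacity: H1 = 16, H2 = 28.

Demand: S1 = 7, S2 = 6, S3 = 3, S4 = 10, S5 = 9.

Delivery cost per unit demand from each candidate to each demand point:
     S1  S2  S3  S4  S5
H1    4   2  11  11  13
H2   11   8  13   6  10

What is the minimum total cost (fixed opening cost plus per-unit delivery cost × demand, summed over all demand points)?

Open {H1, H2}; cheapest assignment that respects the capacities:
  H1 (cap 16, load 16): S1, S2, S3 — cost 7×4 + 6×2 + 3×11 = 73
  H2 (cap 28, load 19): S4, S5 — cost 10×6 + 9×10 = 150
  Shipping 223, fixed 351 → total 574.
  Any other capacity-feasible assignment to {H1, H2} ships for at least 223.
Total demand is 35 and no other set of sites has combined capacity ≥ 35, so {H1, H2} is the only feasible choice of open sites. Minimum: 574.

574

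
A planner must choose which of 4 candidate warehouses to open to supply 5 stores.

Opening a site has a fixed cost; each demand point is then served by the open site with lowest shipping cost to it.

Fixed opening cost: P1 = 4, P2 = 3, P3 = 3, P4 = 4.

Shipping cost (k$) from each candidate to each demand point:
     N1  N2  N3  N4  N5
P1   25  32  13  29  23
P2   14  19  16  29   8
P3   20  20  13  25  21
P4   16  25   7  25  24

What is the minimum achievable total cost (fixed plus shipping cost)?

Open {P2, P4}: assign each demand point to its cheapest open site.
  N1→P2 14, N2→P2 19, N3→P4 7, N4→P4 25, N5→P2 8
  shipping cost 73, fixed 7 → total 80.
Compare {P2, P3, P4}: shipping cost 73 + fixed 10 = 83.
Compare {P1, P2, P4}: shipping cost 73 + fixed 11 = 84.
Compare {P2, P3}: shipping cost 79 + fixed 6 = 85.
All other subsets cost ≥ 83. Minimum total cost: 80.

80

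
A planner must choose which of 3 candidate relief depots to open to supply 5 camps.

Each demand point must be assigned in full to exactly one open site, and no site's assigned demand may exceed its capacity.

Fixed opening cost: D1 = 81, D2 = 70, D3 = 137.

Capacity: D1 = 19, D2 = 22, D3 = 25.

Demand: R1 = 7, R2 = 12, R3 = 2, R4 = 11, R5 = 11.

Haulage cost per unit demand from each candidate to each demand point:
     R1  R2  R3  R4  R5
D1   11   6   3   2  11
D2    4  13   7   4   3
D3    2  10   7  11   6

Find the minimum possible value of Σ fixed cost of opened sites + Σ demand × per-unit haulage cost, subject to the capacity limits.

Open {D2, D3}; cheapest assignment that respects the capacities:
  D2 (cap 22, load 22): R4, R5 — cost 11×4 + 11×3 = 77
  D3 (cap 25, load 21): R1, R2, R3 — cost 7×2 + 12×10 + 2×7 = 148
  Shipping 225, fixed 207 → total 432.
  Any other capacity-feasible assignment to {D2, D3} ships for at least 225.
Compare {D1, D2, D3}: its best feasible assignment gives total 457.
Compare {D1, D3}: its best feasible assignment gives total 517.
Every other set of open sites that can feasibly serve all demand totals ≥ 457 even under its best assignment. Minimum: 432.

432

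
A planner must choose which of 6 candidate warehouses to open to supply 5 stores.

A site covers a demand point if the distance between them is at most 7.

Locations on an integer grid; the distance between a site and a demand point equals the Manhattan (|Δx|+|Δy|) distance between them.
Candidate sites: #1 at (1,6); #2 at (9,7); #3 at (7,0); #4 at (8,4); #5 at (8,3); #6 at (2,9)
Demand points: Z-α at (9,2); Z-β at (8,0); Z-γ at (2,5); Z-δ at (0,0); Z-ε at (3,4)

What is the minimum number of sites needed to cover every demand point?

Coverage sets (demand points within 7 of each site):
  #1: {Z-γ, Z-δ, Z-ε}
  #2: {Z-α}
  #3: {Z-α, Z-β, Z-δ}
  #4: {Z-α, Z-β, Z-γ, Z-ε}
  #5: {Z-α, Z-β, Z-ε}
  #6: {Z-γ, Z-ε}
No single site covers all 5 demand points.
But {#1, #3} covers everything, so the minimum is 2.

2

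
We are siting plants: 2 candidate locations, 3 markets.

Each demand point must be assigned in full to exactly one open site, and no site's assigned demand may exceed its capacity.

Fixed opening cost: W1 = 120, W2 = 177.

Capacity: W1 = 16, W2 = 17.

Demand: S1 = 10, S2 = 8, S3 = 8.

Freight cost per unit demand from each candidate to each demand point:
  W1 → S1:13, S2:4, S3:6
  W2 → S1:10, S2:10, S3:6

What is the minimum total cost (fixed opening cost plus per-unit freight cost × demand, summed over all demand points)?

477

Open {W1, W2}; cheapest assignment that respects the capacities:
  W1 (cap 16, load 16): S2, S3 — cost 8×4 + 8×6 = 80
  W2 (cap 17, load 10): S1 — cost 10×10 = 100
  Shipping 180, fixed 297 → total 477.
  Any other capacity-feasible assignment to {W1, W2} ships for at least 180.
Total demand is 26 and no other set of sites has combined capacity ≥ 26, so {W1, W2} is the only feasible choice of open sites. Minimum: 477.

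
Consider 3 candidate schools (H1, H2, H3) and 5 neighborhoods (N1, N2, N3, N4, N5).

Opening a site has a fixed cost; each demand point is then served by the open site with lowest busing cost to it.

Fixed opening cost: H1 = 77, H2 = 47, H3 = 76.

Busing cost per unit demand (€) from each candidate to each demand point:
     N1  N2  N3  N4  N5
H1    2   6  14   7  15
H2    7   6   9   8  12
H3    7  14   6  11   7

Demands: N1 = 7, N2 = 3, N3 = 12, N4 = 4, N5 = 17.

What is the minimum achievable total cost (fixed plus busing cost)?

402

Open {H3}: assign each demand point to its cheapest open site.
  N1→H3 7×7=49, N2→H3 3×14=42, N3→H3 12×6=72, N4→H3 4×11=44, N5→H3 17×7=119
  busing cost 326, fixed 76 → total 402.
Compare {H1, H3}: busing cost 251 + fixed 153 = 404.
Compare {H2, H3}: busing cost 290 + fixed 123 = 413.
Compare {H1, H2, H3}: busing cost 251 + fixed 200 = 451.
All other subsets cost ≥ 404. Minimum total cost: 402.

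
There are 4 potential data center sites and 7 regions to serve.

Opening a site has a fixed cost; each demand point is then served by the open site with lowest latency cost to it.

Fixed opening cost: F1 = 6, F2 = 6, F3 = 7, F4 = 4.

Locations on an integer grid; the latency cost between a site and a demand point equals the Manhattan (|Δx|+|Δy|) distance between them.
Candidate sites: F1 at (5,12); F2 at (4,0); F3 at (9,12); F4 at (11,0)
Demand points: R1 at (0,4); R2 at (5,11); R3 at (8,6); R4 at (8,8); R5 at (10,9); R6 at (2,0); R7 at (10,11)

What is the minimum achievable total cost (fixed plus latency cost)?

Open {F2, F3}: assign each demand point to its cheapest open site.
  R1→F2 8, R2→F3 5, R3→F3 7, R4→F3 5, R5→F3 4, R6→F2 2, R7→F3 2
  latency cost 33, fixed 13 → total 46.
Compare {F1, F2, F3}: latency cost 29 + fixed 19 = 48.
Compare {F2, F3, F4}: latency cost 33 + fixed 17 = 50.
Compare {F1, F2, F3, F4}: latency cost 29 + fixed 23 = 52.
All other subsets cost ≥ 48. Minimum total cost: 46.

46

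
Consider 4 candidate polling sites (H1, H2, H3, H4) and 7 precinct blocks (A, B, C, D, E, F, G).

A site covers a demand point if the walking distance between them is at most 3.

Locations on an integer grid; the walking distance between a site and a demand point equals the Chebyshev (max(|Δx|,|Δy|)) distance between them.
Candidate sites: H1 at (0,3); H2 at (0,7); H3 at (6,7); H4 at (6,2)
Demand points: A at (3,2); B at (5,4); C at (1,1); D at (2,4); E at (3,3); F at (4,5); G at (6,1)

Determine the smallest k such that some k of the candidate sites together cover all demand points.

Coverage sets (demand points within 3 of each site):
  H1: {A, C, D, E}
  H2: {D}
  H3: {B, F}
  H4: {A, B, E, F, G}
No single site covers all 7 demand points.
But {H1, H4} covers everything, so the minimum is 2.

2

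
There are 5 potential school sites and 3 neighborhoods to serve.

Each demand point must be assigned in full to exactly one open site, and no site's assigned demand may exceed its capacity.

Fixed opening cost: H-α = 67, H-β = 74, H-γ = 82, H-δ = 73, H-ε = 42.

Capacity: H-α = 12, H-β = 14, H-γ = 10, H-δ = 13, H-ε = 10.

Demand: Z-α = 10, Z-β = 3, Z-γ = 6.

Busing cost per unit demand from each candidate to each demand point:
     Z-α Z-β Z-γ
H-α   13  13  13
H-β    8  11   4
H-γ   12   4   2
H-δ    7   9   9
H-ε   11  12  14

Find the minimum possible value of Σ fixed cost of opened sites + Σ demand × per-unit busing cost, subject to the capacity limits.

249

Open {H-γ, H-δ}; cheapest assignment that respects the capacities:
  H-γ (cap 10, load 9): Z-β, Z-γ — cost 3×4 + 6×2 = 24
  H-δ (cap 13, load 10): Z-α — cost 10×7 = 70
  Shipping 94, fixed 155 → total 249.
  Any other capacity-feasible assignment to {H-γ, H-δ} ships for at least 94.
Compare {H-γ, H-ε}: its best feasible assignment gives total 258.
Compare {H-β, H-γ}: its best feasible assignment gives total 260.
Every other set of open sites that can feasibly serve all demand totals ≥ 258 even under its best assignment. Minimum: 249.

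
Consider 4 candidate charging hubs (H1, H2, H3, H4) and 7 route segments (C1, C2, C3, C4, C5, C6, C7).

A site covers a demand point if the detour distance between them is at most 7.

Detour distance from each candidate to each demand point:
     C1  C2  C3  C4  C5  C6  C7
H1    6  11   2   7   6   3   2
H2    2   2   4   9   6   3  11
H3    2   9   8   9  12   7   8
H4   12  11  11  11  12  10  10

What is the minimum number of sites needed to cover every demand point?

Coverage sets (demand points within 7 of each site):
  H1: {C1, C3, C4, C5, C6, C7}
  H2: {C1, C2, C3, C5, C6}
  H3: {C1, C6}
  H4: {}
No single site covers all 7 demand points.
But {H1, H2} covers everything, so the minimum is 2.

2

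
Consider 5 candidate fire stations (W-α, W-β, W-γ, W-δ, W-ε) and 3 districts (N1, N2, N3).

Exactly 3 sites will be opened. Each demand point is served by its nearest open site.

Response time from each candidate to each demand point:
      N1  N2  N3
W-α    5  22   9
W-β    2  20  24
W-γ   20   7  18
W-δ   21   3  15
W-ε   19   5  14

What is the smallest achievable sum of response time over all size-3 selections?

Open {W-α, W-β, W-δ}.
  N1→W-β 2, N2→W-δ 3, N3→W-α 9  ⇒ total 14.
Compare {W-α, W-β, W-ε}: total 16.
Compare {W-α, W-γ, W-δ}: total 17.
No size-3 selection does better; minimum is 14.

14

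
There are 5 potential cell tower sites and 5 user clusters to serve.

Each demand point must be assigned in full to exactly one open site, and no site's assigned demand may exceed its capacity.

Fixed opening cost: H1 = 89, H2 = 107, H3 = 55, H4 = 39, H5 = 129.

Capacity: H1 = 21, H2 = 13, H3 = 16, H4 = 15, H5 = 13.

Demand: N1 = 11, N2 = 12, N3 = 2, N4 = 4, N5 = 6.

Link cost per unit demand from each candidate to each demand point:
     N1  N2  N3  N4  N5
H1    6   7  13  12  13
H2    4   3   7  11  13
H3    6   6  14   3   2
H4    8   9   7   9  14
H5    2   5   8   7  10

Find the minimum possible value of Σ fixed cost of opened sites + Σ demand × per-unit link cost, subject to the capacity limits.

363

Open {H2, H3, H4}; cheapest assignment that respects the capacities:
  H2 (cap 13, load 12): N2 — cost 12×3 = 36
  H3 (cap 16, load 10): N4, N5 — cost 4×3 + 6×2 = 24
  H4 (cap 15, load 13): N1, N3 — cost 11×8 + 2×7 = 102
  Shipping 162, fixed 201 → total 363.
  Any other capacity-feasible assignment to {H2, H3, H4} ships for at least 162.
Compare {H2, H3, H5}: its best feasible assignment gives total 389.
Compare {H3, H4, H5}: its best feasible assignment gives total 391.
Every other set of open sites that can feasibly serve all demand totals ≥ 389 even under its best assignment. Minimum: 363.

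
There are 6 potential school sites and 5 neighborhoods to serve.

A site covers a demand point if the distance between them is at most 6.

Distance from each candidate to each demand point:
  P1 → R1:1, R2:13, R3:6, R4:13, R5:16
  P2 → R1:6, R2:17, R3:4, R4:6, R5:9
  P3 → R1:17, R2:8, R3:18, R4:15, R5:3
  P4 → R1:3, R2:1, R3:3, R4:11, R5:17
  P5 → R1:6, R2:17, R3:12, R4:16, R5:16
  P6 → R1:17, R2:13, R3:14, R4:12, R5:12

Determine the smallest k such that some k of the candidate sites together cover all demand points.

Coverage sets (demand points within 6 of each site):
  P1: {R1, R3}
  P2: {R1, R3, R4}
  P3: {R5}
  P4: {R1, R2, R3}
  P5: {R1}
  P6: {}
No 2 sites suffice: every size-2 union leaves at least one demand point uncovered.
But {P2, P3, P4} covers everything, so the minimum is 3.

3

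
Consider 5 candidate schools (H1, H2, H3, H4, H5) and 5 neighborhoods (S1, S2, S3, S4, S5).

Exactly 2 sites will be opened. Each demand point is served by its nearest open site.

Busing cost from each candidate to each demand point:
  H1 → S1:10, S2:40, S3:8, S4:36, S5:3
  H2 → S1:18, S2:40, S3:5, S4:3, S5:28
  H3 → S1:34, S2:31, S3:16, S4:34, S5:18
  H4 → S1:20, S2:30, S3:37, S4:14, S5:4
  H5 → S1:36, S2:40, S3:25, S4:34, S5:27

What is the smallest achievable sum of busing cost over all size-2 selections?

Open {H2, H4}.
  S1→H2 18, S2→H4 30, S3→H2 5, S4→H2 3, S5→H4 4  ⇒ total 60.
Compare {H1, H2}: total 61.
Compare {H1, H4}: total 65.
No size-2 selection does better; minimum is 60.

60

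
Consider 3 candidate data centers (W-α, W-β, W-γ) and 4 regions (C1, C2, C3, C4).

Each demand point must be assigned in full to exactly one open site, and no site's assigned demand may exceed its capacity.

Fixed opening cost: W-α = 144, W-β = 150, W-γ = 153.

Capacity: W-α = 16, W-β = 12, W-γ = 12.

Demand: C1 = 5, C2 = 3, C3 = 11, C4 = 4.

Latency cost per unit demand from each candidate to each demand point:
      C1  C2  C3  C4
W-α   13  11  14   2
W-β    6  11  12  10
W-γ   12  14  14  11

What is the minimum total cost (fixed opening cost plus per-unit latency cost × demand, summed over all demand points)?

519

Open {W-α, W-β}; cheapest assignment that respects the capacities:
  W-α (cap 16, load 15): C3, C4 — cost 11×14 + 4×2 = 162
  W-β (cap 12, load 8): C1, C2 — cost 5×6 + 3×11 = 63
  Shipping 225, fixed 294 → total 519.
  Any other capacity-feasible assignment to {W-α, W-β} ships for at least 225.
Compare {W-α, W-γ}: its best feasible assignment gives total 557.
Compare {W-β, W-γ}: its best feasible assignment gives total 560.
Every other set of open sites that can feasibly serve all demand totals ≥ 557 even under its best assignment. Minimum: 519.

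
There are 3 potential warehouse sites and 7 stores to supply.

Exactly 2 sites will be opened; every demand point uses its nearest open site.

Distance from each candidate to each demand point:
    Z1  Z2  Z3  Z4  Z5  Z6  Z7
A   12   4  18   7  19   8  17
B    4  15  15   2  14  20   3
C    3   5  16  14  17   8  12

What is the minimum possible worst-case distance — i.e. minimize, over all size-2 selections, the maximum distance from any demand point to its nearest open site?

Open {A, B}.
  Farthest demand point is Z3 at distance 15 (to B); all others are ≤ 15.
With {B, C} the worst case is 15.
With {A, C} the worst case is 17.
No size-2 selection achieves below 15.

15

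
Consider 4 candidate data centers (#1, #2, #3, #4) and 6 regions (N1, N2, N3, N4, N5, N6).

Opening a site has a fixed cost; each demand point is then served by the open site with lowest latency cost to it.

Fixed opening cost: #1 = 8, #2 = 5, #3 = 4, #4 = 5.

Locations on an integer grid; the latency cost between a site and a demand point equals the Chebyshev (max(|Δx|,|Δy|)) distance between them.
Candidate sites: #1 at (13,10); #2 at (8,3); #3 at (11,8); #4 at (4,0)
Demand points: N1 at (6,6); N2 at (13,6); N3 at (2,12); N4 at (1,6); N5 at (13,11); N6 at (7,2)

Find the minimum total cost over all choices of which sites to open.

34

Open {#2, #3}: assign each demand point to its cheapest open site.
  N1→#2 3, N2→#3 2, N3→#2 9, N4→#2 7, N5→#3 3, N6→#2 1
  latency cost 25, fixed 9 → total 34.
Compare {#3, #4}: latency cost 28 + fixed 9 = 37.
Compare {#2}: latency cost 33 + fixed 5 = 38.
Compare {#1, #2}: latency cost 25 + fixed 13 = 38.
All other subsets cost ≥ 37. Minimum total cost: 34.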